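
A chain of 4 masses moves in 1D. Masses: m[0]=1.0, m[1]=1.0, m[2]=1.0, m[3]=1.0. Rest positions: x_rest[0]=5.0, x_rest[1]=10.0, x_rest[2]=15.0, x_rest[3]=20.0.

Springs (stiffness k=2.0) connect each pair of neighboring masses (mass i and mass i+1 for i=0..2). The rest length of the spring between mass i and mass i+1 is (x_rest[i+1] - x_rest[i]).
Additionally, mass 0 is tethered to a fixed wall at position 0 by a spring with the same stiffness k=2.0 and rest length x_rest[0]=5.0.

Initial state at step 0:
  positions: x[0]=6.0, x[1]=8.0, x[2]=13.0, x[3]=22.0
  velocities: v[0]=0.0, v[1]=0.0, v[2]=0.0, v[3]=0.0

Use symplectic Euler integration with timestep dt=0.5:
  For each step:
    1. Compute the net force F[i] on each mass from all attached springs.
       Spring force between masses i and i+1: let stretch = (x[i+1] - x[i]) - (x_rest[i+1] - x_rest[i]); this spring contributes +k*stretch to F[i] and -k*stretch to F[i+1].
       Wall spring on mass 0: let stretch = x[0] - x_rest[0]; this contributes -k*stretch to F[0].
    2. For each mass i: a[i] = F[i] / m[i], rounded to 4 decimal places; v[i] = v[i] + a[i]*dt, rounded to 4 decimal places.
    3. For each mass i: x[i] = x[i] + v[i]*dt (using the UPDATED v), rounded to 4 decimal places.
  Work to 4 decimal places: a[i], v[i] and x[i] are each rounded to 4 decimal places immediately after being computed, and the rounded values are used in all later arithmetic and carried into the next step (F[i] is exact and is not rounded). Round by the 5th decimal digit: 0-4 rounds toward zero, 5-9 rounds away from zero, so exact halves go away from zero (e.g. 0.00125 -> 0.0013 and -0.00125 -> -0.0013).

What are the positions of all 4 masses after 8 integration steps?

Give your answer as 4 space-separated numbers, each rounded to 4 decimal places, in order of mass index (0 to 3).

Answer: 1.7422 9.7383 17.2813 19.6563

Derivation:
Step 0: x=[6.0000 8.0000 13.0000 22.0000] v=[0.0000 0.0000 0.0000 0.0000]
Step 1: x=[4.0000 9.5000 15.0000 20.0000] v=[-4.0000 3.0000 4.0000 -4.0000]
Step 2: x=[2.7500 11.0000 16.7500 18.0000] v=[-2.5000 3.0000 3.5000 -4.0000]
Step 3: x=[4.2500 11.2500 16.2500 17.8750] v=[3.0000 0.5000 -1.0000 -0.2500]
Step 4: x=[7.1250 10.5000 14.0625 19.4375] v=[5.7500 -1.5000 -4.3750 3.1250]
Step 5: x=[8.1250 9.8438 12.7813 20.8125] v=[2.0000 -1.3125 -2.5625 2.7500]
Step 6: x=[5.9219 9.7969 14.0469 20.6719] v=[-4.4062 -0.0938 2.5312 -0.2812]
Step 7: x=[2.6954 9.9375 16.5000 19.7188] v=[-6.4531 0.2812 4.9062 -1.9062]
Step 8: x=[1.7422 9.7383 17.2813 19.6563] v=[-1.9064 -0.3984 1.5625 -0.1250]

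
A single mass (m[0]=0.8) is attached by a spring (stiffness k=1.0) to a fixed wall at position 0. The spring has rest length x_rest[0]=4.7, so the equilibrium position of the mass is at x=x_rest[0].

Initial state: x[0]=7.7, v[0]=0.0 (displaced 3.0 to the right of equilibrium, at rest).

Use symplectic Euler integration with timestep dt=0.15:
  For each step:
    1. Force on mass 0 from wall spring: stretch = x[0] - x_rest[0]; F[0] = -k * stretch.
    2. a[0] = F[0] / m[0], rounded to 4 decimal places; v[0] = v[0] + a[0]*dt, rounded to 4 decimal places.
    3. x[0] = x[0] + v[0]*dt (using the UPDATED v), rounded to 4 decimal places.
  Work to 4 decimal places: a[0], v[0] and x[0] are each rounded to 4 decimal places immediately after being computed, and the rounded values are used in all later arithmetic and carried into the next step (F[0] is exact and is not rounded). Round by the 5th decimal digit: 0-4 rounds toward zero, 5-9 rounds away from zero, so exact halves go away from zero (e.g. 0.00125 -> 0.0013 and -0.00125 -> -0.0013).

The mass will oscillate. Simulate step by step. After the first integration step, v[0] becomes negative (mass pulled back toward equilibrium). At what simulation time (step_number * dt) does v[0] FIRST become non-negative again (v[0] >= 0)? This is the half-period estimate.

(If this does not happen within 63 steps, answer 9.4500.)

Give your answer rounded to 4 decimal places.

Step 0: x=[7.7000] v=[0.0000]
Step 1: x=[7.6156] v=[-0.5625]
Step 2: x=[7.4492] v=[-1.1092]
Step 3: x=[7.2055] v=[-1.6247]
Step 4: x=[6.8913] v=[-2.0945]
Step 5: x=[6.5155] v=[-2.5054]
Step 6: x=[6.0886] v=[-2.8458]
Step 7: x=[5.6227] v=[-3.1062]
Step 8: x=[5.1308] v=[-3.2792]
Step 9: x=[4.6268] v=[-3.3600]
Step 10: x=[4.1249] v=[-3.3463]
Step 11: x=[3.6391] v=[-3.2385]
Step 12: x=[3.1832] v=[-3.0396]
Step 13: x=[2.7699] v=[-2.7552]
Step 14: x=[2.4109] v=[-2.3933]
Step 15: x=[2.1163] v=[-1.9641]
Step 16: x=[1.8943] v=[-1.4797]
Step 17: x=[1.7513] v=[-0.9536]
Step 18: x=[1.6912] v=[-0.4007]
Step 19: x=[1.7157] v=[0.1635]
First v>=0 after going negative at step 19, time=2.8500

Answer: 2.8500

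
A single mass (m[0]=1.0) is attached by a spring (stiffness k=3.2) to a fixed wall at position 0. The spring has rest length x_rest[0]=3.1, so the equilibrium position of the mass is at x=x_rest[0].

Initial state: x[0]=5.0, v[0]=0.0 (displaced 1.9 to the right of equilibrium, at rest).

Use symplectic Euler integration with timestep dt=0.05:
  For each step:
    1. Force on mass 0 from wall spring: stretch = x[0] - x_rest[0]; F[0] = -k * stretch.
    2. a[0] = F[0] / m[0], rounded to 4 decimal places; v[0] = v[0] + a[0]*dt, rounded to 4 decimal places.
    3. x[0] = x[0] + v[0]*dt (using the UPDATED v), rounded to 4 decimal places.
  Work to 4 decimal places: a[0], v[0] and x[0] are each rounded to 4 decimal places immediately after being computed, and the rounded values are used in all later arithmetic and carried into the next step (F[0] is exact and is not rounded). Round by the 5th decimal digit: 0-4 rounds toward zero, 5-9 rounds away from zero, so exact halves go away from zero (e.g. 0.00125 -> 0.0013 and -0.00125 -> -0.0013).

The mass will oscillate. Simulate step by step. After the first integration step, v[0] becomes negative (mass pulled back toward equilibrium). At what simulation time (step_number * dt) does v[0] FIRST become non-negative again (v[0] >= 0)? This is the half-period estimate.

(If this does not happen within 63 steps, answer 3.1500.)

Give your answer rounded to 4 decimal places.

Answer: 1.8000

Derivation:
Step 0: x=[5.0000] v=[0.0000]
Step 1: x=[4.9848] v=[-0.3040]
Step 2: x=[4.9545] v=[-0.6056]
Step 3: x=[4.9094] v=[-0.9023]
Step 4: x=[4.8498] v=[-1.1918]
Step 5: x=[4.7762] v=[-1.4718]
Step 6: x=[4.6892] v=[-1.7400]
Step 7: x=[4.5895] v=[-1.9943]
Step 8: x=[4.4779] v=[-2.2326]
Step 9: x=[4.3552] v=[-2.4531]
Step 10: x=[4.2225] v=[-2.6539]
Step 11: x=[4.0808] v=[-2.8335]
Step 12: x=[3.9313] v=[-2.9904]
Step 13: x=[3.7751] v=[-3.1234]
Step 14: x=[3.6135] v=[-3.2314]
Step 15: x=[3.4478] v=[-3.3136]
Step 16: x=[3.2793] v=[-3.3693]
Step 17: x=[3.1094] v=[-3.3980]
Step 18: x=[2.9394] v=[-3.3995]
Step 19: x=[2.7707] v=[-3.3738]
Step 20: x=[2.6046] v=[-3.3211]
Step 21: x=[2.4425] v=[-3.2418]
Step 22: x=[2.2857] v=[-3.1366]
Step 23: x=[2.1354] v=[-3.0063]
Step 24: x=[1.9928] v=[-2.8520]
Step 25: x=[1.8591] v=[-2.6749]
Step 26: x=[1.7353] v=[-2.4764]
Step 27: x=[1.6224] v=[-2.2581]
Step 28: x=[1.5213] v=[-2.0217]
Step 29: x=[1.4328] v=[-1.7691]
Step 30: x=[1.3577] v=[-1.5024]
Step 31: x=[1.2965] v=[-1.2236]
Step 32: x=[1.2498] v=[-0.9350]
Step 33: x=[1.2179] v=[-0.6390]
Step 34: x=[1.2010] v=[-0.3379]
Step 35: x=[1.1993] v=[-0.0341]
Step 36: x=[1.2128] v=[0.2700]
First v>=0 after going negative at step 36, time=1.8000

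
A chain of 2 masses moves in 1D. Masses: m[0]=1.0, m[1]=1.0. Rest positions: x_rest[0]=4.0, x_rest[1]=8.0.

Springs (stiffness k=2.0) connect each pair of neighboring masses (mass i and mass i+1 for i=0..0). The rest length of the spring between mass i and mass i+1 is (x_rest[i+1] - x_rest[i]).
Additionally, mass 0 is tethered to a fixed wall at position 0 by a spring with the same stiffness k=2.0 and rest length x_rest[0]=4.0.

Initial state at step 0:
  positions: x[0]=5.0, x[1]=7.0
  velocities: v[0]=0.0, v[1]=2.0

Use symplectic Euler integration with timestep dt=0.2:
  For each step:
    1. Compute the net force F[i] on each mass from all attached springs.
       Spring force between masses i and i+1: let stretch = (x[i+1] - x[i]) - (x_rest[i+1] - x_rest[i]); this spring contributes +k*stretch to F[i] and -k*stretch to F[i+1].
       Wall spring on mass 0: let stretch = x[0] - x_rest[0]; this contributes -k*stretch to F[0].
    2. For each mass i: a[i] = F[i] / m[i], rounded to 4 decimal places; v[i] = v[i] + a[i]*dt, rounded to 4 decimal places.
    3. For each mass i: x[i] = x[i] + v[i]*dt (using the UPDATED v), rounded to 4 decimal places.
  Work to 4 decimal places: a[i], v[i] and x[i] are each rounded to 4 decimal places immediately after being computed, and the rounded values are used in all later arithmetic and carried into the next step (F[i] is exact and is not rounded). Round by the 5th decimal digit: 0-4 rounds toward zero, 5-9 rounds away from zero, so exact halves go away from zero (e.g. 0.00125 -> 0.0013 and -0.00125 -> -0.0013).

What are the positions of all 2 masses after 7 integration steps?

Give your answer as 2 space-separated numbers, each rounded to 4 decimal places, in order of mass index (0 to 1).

Answer: 3.8180 10.1759

Derivation:
Step 0: x=[5.0000 7.0000] v=[0.0000 2.0000]
Step 1: x=[4.7600 7.5600] v=[-1.2000 2.8000]
Step 2: x=[4.3632 8.2160] v=[-1.9840 3.2800]
Step 3: x=[3.9256 8.8838] v=[-2.1882 3.3389]
Step 4: x=[3.5706 9.4749] v=[-1.7752 2.9556]
Step 5: x=[3.4023 9.9137] v=[-0.8417 2.1939]
Step 6: x=[3.4827 10.1516] v=[0.4019 1.1893]
Step 7: x=[3.8180 10.1759] v=[1.6764 0.1217]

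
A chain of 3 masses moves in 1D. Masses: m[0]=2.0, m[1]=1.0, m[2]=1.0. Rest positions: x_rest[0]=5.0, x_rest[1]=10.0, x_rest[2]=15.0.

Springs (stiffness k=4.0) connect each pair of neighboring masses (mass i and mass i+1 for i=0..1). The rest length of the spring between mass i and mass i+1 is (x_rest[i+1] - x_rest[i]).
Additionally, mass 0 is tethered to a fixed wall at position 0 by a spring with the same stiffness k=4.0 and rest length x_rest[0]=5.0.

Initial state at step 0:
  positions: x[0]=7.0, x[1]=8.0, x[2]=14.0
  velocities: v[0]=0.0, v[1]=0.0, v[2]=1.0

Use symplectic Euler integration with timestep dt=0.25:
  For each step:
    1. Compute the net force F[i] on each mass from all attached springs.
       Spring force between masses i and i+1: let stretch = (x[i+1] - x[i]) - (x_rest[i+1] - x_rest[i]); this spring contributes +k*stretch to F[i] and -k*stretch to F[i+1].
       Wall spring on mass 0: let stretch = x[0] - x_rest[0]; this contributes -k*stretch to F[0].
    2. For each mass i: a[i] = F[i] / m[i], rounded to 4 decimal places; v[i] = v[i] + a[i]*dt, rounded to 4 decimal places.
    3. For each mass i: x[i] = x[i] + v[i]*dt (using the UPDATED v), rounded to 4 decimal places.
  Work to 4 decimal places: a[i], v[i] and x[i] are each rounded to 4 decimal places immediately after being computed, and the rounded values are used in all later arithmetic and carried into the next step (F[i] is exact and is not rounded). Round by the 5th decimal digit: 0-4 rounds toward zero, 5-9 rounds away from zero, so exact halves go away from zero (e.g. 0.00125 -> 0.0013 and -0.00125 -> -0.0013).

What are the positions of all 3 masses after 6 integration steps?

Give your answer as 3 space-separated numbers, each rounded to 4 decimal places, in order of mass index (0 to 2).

Step 0: x=[7.0000 8.0000 14.0000] v=[0.0000 0.0000 1.0000]
Step 1: x=[6.2500 9.2500 14.0000] v=[-3.0000 5.0000 0.0000]
Step 2: x=[5.0938 10.9375 14.0625] v=[-4.6250 6.7500 0.2500]
Step 3: x=[4.0313 11.9453 14.5938] v=[-4.2501 4.0313 2.1250]
Step 4: x=[3.4541 11.6368 15.7129] v=[-2.3088 -1.2342 4.4765]
Step 5: x=[3.4680 10.3016 17.0630] v=[0.0555 -5.3408 5.4004]
Step 6: x=[3.9026 8.9484 17.9728] v=[1.7383 -5.4130 3.6390]

Answer: 3.9026 8.9484 17.9728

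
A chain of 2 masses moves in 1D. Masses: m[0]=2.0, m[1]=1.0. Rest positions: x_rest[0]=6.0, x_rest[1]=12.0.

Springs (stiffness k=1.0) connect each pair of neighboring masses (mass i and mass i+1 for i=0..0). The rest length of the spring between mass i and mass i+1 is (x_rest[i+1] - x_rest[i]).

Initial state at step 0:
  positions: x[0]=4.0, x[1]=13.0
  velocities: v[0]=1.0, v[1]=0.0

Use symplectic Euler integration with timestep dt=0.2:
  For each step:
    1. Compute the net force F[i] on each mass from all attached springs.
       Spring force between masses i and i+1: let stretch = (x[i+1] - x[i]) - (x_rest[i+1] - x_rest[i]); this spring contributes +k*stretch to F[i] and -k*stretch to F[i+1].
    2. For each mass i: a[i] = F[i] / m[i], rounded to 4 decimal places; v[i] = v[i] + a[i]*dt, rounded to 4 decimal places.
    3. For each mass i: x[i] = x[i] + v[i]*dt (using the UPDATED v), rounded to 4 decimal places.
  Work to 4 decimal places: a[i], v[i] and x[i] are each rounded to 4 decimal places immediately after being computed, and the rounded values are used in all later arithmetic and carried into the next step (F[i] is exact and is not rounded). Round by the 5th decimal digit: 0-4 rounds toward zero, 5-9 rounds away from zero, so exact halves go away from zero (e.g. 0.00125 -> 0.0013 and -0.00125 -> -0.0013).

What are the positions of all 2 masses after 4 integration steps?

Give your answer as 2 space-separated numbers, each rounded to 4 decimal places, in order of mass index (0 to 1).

Step 0: x=[4.0000 13.0000] v=[1.0000 0.0000]
Step 1: x=[4.2600 12.8800] v=[1.3000 -0.6000]
Step 2: x=[4.5724 12.6552] v=[1.5620 -1.1240]
Step 3: x=[4.9265 12.3471] v=[1.7703 -1.5406]
Step 4: x=[5.3090 11.9822] v=[1.9124 -1.8247]

Answer: 5.3090 11.9822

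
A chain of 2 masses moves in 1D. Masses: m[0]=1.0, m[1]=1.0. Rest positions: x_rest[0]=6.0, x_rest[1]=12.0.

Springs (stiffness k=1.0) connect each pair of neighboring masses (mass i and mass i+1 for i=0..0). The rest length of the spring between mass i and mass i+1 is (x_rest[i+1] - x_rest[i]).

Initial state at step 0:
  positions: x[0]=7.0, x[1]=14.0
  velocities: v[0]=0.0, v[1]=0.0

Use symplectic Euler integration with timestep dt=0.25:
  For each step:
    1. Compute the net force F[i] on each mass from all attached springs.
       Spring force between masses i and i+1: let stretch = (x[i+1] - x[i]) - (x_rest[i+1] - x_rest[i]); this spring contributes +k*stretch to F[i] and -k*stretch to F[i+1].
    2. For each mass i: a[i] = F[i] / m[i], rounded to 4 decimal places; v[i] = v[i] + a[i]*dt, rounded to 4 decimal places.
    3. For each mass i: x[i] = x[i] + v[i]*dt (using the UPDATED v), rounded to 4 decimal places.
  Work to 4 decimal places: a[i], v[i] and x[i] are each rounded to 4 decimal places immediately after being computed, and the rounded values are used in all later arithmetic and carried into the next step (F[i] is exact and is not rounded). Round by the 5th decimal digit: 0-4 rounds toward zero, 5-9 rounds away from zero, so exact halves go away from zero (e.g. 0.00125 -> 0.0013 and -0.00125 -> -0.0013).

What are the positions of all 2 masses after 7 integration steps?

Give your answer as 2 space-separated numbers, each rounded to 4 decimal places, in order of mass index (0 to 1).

Step 0: x=[7.0000 14.0000] v=[0.0000 0.0000]
Step 1: x=[7.0625 13.9375] v=[0.2500 -0.2500]
Step 2: x=[7.1797 13.8203] v=[0.4688 -0.4688]
Step 3: x=[7.3370 13.6631] v=[0.6290 -0.6290]
Step 4: x=[7.5146 13.4855] v=[0.7105 -0.7105]
Step 5: x=[7.6904 13.3097] v=[0.7032 -0.7032]
Step 6: x=[7.8424 13.1577] v=[0.6080 -0.6080]
Step 7: x=[7.9516 13.0485] v=[0.4368 -0.4368]

Answer: 7.9516 13.0485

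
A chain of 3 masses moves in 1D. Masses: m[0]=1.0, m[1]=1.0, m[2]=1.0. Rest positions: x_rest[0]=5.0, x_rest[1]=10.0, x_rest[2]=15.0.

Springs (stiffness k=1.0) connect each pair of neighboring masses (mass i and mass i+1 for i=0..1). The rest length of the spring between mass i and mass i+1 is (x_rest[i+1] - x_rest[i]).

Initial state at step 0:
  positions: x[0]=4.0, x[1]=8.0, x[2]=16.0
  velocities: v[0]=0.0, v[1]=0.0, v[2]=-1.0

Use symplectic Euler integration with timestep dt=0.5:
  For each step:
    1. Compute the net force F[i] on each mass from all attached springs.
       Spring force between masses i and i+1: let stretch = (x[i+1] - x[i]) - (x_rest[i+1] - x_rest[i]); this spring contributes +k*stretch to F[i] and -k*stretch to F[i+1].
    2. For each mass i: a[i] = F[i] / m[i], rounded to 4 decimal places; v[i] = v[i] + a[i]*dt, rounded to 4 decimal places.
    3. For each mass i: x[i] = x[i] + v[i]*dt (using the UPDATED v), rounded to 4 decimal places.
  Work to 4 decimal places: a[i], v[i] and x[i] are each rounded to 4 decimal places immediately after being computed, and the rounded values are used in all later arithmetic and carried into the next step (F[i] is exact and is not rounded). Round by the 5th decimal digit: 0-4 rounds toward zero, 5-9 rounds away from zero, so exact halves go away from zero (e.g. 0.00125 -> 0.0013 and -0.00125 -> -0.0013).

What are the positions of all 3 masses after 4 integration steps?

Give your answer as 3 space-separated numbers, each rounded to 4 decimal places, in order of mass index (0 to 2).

Answer: 4.3790 9.5079 12.1133

Derivation:
Step 0: x=[4.0000 8.0000 16.0000] v=[0.0000 0.0000 -1.0000]
Step 1: x=[3.7500 9.0000 14.7500] v=[-0.5000 2.0000 -2.5000]
Step 2: x=[3.5625 10.1250 13.3125] v=[-0.3750 2.2500 -2.8750]
Step 3: x=[3.7657 10.4063 12.3281] v=[0.4063 0.5625 -1.9688]
Step 4: x=[4.3790 9.5079 12.1133] v=[1.2266 -1.7969 -0.4297]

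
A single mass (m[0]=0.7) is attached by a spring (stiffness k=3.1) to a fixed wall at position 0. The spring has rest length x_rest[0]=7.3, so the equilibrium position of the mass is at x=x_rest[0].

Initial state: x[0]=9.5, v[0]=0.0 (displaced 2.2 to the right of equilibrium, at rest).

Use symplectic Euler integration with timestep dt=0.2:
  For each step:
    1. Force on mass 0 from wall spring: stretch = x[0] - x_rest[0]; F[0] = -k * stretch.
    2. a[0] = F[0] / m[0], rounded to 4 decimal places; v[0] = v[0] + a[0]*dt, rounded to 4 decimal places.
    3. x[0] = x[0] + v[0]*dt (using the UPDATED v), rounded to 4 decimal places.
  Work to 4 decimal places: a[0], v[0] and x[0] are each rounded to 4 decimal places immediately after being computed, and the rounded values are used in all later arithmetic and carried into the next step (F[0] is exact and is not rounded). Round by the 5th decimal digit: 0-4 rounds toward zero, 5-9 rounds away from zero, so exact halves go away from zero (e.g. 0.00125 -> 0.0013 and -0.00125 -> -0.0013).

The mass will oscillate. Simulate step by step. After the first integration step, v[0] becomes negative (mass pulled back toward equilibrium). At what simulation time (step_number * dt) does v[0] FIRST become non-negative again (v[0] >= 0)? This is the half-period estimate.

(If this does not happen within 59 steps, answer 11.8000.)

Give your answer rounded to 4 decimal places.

Step 0: x=[9.5000] v=[0.0000]
Step 1: x=[9.1103] v=[-1.9486]
Step 2: x=[8.3999] v=[-3.5520]
Step 3: x=[7.4947] v=[-4.5262]
Step 4: x=[6.5550] v=[-4.6986]
Step 5: x=[5.7473] v=[-4.0387]
Step 6: x=[5.2146] v=[-2.6635]
Step 7: x=[5.0513] v=[-0.8164]
Step 8: x=[5.2864] v=[1.1753]
First v>=0 after going negative at step 8, time=1.6000

Answer: 1.6000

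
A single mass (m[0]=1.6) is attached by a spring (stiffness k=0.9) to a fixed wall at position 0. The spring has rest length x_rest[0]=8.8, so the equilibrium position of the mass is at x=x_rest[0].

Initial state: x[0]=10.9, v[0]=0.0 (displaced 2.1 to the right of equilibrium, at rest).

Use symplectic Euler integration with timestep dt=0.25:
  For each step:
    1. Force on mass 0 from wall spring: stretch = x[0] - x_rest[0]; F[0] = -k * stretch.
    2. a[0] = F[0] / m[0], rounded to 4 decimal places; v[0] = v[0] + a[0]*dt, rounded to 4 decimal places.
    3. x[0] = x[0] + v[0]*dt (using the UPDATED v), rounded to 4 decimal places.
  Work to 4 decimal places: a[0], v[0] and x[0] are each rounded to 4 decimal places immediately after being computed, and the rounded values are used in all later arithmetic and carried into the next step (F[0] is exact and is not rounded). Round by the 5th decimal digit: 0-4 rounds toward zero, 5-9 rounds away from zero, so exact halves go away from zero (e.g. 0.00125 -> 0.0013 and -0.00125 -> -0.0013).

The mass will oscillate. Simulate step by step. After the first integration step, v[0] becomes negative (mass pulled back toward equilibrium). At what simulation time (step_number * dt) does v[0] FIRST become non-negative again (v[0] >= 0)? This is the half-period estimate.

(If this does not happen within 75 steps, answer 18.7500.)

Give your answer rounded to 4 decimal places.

Answer: 4.2500

Derivation:
Step 0: x=[10.9000] v=[0.0000]
Step 1: x=[10.8262] v=[-0.2953]
Step 2: x=[10.6812] v=[-0.5802]
Step 3: x=[10.4700] v=[-0.8448]
Step 4: x=[10.2001] v=[-1.0797]
Step 5: x=[9.8810] v=[-1.2766]
Step 6: x=[9.5239] v=[-1.4286]
Step 7: x=[9.1413] v=[-1.5304]
Step 8: x=[8.7467] v=[-1.5784]
Step 9: x=[8.3540] v=[-1.5709]
Step 10: x=[7.9770] v=[-1.5082]
Step 11: x=[7.6289] v=[-1.3925]
Step 12: x=[7.3220] v=[-1.2278]
Step 13: x=[7.0670] v=[-1.0200]
Step 14: x=[6.8729] v=[-0.7763]
Step 15: x=[6.7466] v=[-0.5053]
Step 16: x=[6.6925] v=[-0.2166]
Step 17: x=[6.7125] v=[0.0798]
First v>=0 after going negative at step 17, time=4.2500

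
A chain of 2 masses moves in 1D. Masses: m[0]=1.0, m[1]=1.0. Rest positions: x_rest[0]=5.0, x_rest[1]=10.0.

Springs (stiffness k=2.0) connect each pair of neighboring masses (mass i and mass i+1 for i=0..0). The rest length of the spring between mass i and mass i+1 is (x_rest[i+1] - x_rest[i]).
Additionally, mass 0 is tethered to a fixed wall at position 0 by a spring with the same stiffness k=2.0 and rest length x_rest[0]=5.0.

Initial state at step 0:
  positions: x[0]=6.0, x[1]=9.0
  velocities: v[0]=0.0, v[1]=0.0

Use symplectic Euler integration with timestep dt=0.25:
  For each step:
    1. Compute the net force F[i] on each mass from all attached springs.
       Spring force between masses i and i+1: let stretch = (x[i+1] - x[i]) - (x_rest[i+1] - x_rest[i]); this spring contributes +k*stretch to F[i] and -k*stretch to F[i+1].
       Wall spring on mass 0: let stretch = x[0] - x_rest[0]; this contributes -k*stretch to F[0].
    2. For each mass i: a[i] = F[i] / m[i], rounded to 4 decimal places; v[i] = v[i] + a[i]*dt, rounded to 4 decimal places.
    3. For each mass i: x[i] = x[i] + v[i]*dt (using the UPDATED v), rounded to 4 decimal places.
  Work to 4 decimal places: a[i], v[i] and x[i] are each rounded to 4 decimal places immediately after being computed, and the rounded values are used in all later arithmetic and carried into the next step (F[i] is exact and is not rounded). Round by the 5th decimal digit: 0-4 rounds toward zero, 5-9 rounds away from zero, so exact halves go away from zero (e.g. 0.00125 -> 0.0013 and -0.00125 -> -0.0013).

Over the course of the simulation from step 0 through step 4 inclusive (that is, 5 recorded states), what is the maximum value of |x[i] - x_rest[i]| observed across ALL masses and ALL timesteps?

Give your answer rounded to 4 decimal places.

Answer: 1.1487

Derivation:
Step 0: x=[6.0000 9.0000] v=[0.0000 0.0000]
Step 1: x=[5.6250 9.2500] v=[-1.5000 1.0000]
Step 2: x=[5.0000 9.6719] v=[-2.5000 1.6875]
Step 3: x=[4.3340 10.1348] v=[-2.6641 1.8516]
Step 4: x=[3.8513 10.4976] v=[-1.9307 1.4512]
Max displacement = 1.1487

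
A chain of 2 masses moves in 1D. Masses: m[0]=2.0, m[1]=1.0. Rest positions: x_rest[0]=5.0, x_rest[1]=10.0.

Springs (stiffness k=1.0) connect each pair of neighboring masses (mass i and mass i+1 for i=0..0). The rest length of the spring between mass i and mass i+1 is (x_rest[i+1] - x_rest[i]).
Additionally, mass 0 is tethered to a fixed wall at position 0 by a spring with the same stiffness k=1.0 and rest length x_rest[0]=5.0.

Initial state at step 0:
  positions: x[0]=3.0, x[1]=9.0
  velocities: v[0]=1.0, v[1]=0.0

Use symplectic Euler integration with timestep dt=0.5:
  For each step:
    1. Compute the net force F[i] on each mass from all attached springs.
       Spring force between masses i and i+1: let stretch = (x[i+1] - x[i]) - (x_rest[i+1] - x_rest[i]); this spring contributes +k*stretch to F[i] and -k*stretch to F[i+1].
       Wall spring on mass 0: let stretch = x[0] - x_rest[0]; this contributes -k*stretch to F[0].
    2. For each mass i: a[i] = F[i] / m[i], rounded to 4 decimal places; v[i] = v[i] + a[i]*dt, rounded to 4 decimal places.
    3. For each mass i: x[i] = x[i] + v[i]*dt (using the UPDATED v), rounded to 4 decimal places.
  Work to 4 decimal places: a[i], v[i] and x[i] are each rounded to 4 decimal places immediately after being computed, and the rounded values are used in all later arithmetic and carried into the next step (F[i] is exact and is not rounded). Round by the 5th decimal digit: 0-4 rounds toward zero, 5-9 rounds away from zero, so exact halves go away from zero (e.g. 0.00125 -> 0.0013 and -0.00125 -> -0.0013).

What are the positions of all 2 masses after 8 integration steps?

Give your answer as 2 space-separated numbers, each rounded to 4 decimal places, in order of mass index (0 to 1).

Step 0: x=[3.0000 9.0000] v=[1.0000 0.0000]
Step 1: x=[3.8750 8.7500] v=[1.7500 -0.5000]
Step 2: x=[4.8750 8.5313] v=[2.0000 -0.4375]
Step 3: x=[5.7227 8.6485] v=[1.6953 0.2344]
Step 4: x=[6.2208 9.2843] v=[0.9961 1.2715]
Step 5: x=[6.3242 10.4042] v=[0.2068 2.2398]
Step 6: x=[6.1471 11.7541] v=[-0.3543 2.6998]
Step 7: x=[5.9024 12.9523] v=[-0.4894 2.3963]
Step 8: x=[5.8012 13.6380] v=[-0.2025 1.3714]

Answer: 5.8012 13.6380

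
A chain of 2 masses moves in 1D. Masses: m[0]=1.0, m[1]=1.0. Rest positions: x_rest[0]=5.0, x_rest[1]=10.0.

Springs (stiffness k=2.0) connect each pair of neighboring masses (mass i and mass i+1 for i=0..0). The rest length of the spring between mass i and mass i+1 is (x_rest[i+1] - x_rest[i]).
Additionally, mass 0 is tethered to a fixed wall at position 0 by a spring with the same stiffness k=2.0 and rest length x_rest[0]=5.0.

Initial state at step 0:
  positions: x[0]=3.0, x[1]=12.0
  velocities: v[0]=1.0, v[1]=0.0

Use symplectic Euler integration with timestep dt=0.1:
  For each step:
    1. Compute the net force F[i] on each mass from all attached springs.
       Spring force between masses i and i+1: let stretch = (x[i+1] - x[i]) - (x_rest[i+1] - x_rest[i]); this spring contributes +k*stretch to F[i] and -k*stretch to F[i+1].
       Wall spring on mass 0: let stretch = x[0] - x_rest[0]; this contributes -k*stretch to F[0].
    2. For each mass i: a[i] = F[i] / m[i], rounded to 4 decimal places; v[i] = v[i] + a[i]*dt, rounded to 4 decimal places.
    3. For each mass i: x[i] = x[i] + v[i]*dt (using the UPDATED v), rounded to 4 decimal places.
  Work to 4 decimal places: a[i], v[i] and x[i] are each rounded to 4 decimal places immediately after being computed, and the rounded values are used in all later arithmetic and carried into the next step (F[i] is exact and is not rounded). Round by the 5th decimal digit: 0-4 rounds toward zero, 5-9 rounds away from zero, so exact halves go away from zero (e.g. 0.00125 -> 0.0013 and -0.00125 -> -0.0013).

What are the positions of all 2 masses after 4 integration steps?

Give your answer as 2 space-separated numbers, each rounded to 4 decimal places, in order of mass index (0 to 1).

Step 0: x=[3.0000 12.0000] v=[1.0000 0.0000]
Step 1: x=[3.2200 11.9200] v=[2.2000 -0.8000]
Step 2: x=[3.5496 11.7660] v=[3.2960 -1.5400]
Step 3: x=[3.9725 11.5477] v=[4.2294 -2.1833]
Step 4: x=[4.4675 11.2779] v=[4.9499 -2.6983]

Answer: 4.4675 11.2779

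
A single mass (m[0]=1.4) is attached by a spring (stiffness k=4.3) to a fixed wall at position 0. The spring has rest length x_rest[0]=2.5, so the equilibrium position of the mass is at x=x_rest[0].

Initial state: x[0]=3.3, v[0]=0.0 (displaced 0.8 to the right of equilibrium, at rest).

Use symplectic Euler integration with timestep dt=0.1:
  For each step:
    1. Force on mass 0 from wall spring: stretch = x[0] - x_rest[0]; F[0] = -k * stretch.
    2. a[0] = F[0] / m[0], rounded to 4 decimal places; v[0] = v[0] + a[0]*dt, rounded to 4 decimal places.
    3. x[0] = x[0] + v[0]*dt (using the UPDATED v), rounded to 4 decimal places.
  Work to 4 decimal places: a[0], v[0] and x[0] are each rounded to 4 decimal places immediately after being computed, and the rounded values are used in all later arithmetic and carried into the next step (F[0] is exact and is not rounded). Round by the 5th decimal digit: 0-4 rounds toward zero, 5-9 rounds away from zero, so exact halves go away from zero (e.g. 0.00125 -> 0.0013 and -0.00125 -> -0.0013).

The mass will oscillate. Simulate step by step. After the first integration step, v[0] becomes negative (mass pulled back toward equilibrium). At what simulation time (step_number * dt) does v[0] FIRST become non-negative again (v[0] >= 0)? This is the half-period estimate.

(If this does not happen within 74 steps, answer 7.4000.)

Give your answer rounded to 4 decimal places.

Answer: 1.8000

Derivation:
Step 0: x=[3.3000] v=[0.0000]
Step 1: x=[3.2754] v=[-0.2457]
Step 2: x=[3.2270] v=[-0.4839]
Step 3: x=[3.1563] v=[-0.7072]
Step 4: x=[3.0654] v=[-0.9088]
Step 5: x=[2.9572] v=[-1.0825]
Step 6: x=[2.8349] v=[-1.2229]
Step 7: x=[2.7023] v=[-1.3258]
Step 8: x=[2.5635] v=[-1.3879]
Step 9: x=[2.4228] v=[-1.4074]
Step 10: x=[2.2844] v=[-1.3837]
Step 11: x=[2.1527] v=[-1.3175]
Step 12: x=[2.0316] v=[-1.2108]
Step 13: x=[1.9249] v=[-1.0669]
Step 14: x=[1.8359] v=[-0.8903]
Step 15: x=[1.7673] v=[-0.6863]
Step 16: x=[1.7212] v=[-0.4613]
Step 17: x=[1.6990] v=[-0.2221]
Step 18: x=[1.7014] v=[0.0239]
First v>=0 after going negative at step 18, time=1.8000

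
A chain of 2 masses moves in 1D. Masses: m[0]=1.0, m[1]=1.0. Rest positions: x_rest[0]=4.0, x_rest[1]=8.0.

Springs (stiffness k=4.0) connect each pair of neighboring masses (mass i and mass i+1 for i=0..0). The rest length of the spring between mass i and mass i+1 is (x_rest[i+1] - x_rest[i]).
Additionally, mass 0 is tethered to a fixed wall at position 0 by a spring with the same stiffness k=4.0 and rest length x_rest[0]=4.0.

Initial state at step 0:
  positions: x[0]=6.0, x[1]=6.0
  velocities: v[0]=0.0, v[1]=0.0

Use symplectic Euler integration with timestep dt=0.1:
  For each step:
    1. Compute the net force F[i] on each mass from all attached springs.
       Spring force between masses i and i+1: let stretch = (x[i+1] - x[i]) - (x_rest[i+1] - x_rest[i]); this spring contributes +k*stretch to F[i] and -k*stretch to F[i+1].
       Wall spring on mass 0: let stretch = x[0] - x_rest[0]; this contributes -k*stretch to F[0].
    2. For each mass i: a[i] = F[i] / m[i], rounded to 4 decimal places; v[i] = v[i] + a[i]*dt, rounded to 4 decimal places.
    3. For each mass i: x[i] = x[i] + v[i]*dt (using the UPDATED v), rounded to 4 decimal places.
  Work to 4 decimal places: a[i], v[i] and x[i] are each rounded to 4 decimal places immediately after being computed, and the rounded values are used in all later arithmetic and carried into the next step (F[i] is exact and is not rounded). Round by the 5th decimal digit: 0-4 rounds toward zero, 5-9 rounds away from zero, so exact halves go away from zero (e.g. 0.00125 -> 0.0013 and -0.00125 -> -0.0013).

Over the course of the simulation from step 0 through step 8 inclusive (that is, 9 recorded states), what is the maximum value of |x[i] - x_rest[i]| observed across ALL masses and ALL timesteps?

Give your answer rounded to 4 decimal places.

Step 0: x=[6.0000 6.0000] v=[0.0000 0.0000]
Step 1: x=[5.7600 6.1600] v=[-2.4000 1.6000]
Step 2: x=[5.3056 6.4640] v=[-4.5440 3.0400]
Step 3: x=[4.6853 6.8817] v=[-6.2029 4.1766]
Step 4: x=[3.9655 7.3715] v=[-7.1985 4.8980]
Step 5: x=[3.2233 7.8851] v=[-7.4223 5.1356]
Step 6: x=[2.5386 8.3722] v=[-6.8469 4.8709]
Step 7: x=[1.9857 8.7860] v=[-5.5289 4.1375]
Step 8: x=[1.6254 9.0877] v=[-3.6031 3.0174]
Max displacement = 2.3746

Answer: 2.3746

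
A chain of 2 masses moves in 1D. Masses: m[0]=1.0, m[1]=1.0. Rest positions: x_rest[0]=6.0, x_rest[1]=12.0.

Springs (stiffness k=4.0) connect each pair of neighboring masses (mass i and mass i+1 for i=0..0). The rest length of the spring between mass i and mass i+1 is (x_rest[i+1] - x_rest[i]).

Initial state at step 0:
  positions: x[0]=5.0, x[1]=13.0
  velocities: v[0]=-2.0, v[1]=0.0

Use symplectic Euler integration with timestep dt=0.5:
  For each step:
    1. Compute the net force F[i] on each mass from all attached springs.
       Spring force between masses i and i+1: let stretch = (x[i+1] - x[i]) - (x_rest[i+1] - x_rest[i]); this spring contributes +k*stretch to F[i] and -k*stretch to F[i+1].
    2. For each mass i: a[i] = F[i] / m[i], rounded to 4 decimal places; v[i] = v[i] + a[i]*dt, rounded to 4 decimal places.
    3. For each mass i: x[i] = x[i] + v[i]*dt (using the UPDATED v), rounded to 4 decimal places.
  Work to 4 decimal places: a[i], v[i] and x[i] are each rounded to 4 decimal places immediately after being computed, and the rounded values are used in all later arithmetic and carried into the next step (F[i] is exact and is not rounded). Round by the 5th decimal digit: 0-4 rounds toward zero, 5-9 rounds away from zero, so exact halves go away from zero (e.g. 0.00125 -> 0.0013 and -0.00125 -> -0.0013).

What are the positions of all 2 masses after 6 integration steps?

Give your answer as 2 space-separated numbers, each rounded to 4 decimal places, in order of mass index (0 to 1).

Answer: 4.0000 8.0000

Derivation:
Step 0: x=[5.0000 13.0000] v=[-2.0000 0.0000]
Step 1: x=[6.0000 11.0000] v=[2.0000 -4.0000]
Step 2: x=[6.0000 10.0000] v=[0.0000 -2.0000]
Step 3: x=[4.0000 11.0000] v=[-4.0000 2.0000]
Step 4: x=[3.0000 11.0000] v=[-2.0000 0.0000]
Step 5: x=[4.0000 9.0000] v=[2.0000 -4.0000]
Step 6: x=[4.0000 8.0000] v=[0.0000 -2.0000]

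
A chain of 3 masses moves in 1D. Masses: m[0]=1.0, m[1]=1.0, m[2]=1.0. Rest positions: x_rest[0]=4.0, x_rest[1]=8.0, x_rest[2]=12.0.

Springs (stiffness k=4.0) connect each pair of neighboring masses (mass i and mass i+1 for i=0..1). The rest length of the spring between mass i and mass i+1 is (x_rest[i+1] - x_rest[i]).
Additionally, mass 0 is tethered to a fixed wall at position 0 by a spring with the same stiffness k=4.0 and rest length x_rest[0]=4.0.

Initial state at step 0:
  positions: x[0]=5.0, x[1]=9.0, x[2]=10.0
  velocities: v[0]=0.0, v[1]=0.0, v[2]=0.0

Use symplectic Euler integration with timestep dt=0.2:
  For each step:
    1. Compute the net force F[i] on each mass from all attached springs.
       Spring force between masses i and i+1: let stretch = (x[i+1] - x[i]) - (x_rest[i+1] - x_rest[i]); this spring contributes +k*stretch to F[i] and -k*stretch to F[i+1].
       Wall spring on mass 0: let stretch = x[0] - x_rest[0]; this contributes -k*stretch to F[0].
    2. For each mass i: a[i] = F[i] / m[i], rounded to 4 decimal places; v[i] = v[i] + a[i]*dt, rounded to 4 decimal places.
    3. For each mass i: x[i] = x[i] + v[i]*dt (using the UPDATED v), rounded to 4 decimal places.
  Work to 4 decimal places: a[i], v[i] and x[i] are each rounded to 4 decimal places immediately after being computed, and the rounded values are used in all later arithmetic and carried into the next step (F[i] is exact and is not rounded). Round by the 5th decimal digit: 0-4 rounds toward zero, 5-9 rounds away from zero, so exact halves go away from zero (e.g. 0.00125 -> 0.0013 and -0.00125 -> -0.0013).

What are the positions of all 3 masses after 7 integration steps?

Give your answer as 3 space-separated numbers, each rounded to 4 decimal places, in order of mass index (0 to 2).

Step 0: x=[5.0000 9.0000 10.0000] v=[0.0000 0.0000 0.0000]
Step 1: x=[4.8400 8.5200 10.4800] v=[-0.8000 -2.4000 2.4000]
Step 2: x=[4.4944 7.7648 11.2864] v=[-1.7280 -3.7760 4.0320]
Step 3: x=[3.9530 7.0498 12.1693] v=[-2.7072 -3.5750 4.4147]
Step 4: x=[3.2746 6.6584 12.8731] v=[-3.3922 -1.9568 3.5191]
Step 5: x=[2.6136 6.7200 13.2226] v=[-3.3048 0.3079 1.7473]
Step 6: x=[2.1915 7.1650 13.1716] v=[-2.1106 2.2249 -0.2548]
Step 7: x=[2.2145 7.7753 12.7996] v=[0.1150 3.0514 -1.8601]

Answer: 2.2145 7.7753 12.7996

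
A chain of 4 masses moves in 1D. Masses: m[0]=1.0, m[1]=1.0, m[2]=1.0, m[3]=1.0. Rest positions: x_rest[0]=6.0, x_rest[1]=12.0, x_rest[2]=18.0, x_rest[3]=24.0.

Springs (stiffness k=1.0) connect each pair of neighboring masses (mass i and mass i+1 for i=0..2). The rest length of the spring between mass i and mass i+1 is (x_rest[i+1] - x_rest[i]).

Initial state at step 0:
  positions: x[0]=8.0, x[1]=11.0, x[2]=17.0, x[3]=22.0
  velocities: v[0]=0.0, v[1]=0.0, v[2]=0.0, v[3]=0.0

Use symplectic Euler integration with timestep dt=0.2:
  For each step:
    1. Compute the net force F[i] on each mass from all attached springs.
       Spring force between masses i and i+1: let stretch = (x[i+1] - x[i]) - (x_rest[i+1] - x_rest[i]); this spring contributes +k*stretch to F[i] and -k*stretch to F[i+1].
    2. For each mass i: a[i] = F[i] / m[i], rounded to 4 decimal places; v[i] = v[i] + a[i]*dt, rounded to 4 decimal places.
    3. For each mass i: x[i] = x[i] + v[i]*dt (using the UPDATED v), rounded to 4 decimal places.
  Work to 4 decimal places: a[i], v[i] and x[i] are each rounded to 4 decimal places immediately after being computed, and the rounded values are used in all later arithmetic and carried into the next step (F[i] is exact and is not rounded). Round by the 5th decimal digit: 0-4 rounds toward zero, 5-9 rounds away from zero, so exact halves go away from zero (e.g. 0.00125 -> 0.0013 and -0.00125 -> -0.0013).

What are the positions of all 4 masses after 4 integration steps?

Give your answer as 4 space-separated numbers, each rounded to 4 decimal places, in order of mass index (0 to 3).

Answer: 6.9370 11.9740 16.7335 22.3555

Derivation:
Step 0: x=[8.0000 11.0000 17.0000 22.0000] v=[0.0000 0.0000 0.0000 0.0000]
Step 1: x=[7.8800 11.1200 16.9600 22.0400] v=[-0.6000 0.6000 -0.2000 0.2000]
Step 2: x=[7.6496 11.3440 16.8896 22.1168] v=[-1.1520 1.1200 -0.3520 0.3840]
Step 3: x=[7.3270 11.6420 16.8065 22.2245] v=[-1.6131 1.4902 -0.4157 0.5386]
Step 4: x=[6.9370 11.9740 16.7335 22.3555] v=[-1.9501 1.6601 -0.3650 0.6550]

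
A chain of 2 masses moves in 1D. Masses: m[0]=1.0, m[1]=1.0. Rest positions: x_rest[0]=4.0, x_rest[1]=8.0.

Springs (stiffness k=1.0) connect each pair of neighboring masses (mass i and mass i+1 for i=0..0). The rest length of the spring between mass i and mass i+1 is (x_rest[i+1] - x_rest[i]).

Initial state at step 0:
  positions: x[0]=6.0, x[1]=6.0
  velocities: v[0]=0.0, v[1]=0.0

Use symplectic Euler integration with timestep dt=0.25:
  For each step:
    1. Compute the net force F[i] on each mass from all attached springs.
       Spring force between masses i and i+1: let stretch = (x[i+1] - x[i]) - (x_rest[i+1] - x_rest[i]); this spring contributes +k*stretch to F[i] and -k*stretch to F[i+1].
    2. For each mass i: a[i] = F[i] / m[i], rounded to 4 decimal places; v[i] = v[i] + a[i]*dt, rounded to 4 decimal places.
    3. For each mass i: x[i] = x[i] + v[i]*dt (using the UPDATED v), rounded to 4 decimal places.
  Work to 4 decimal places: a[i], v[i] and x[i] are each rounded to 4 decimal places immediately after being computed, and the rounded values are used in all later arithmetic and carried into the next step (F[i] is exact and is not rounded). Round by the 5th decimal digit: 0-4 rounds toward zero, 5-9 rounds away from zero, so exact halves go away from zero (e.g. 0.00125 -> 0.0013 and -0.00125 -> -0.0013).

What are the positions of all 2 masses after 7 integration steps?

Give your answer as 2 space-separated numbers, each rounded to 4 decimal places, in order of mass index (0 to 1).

Step 0: x=[6.0000 6.0000] v=[0.0000 0.0000]
Step 1: x=[5.7500 6.2500] v=[-1.0000 1.0000]
Step 2: x=[5.2813 6.7188] v=[-1.8750 1.8750]
Step 3: x=[4.6524 7.3477] v=[-2.5156 2.5156]
Step 4: x=[3.9420 8.0582] v=[-2.8418 2.8418]
Step 5: x=[3.2388 8.7614] v=[-2.8128 2.8128]
Step 6: x=[2.6308 9.3695] v=[-2.4322 2.4322]
Step 7: x=[2.1939 9.8064] v=[-1.7475 1.7475]

Answer: 2.1939 9.8064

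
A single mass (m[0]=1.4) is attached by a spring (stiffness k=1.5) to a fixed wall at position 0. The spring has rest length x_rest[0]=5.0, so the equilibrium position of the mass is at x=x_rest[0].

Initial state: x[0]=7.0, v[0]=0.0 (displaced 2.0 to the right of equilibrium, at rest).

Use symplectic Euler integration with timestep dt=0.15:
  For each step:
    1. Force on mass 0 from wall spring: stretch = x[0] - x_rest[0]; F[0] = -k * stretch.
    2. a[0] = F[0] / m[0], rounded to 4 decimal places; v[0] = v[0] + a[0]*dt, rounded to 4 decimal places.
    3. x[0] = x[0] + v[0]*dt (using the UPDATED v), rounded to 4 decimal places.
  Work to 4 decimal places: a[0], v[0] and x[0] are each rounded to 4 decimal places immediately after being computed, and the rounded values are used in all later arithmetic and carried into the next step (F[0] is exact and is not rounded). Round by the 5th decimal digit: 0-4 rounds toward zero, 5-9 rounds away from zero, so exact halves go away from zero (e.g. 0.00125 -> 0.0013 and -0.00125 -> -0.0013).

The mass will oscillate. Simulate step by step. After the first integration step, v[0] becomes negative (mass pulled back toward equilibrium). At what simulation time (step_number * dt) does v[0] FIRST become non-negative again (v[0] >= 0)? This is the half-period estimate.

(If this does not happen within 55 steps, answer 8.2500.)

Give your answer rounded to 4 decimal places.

Step 0: x=[7.0000] v=[0.0000]
Step 1: x=[6.9518] v=[-0.3214]
Step 2: x=[6.8565] v=[-0.6351]
Step 3: x=[6.7165] v=[-0.9335]
Step 4: x=[6.5351] v=[-1.2094]
Step 5: x=[6.3167] v=[-1.4561]
Step 6: x=[6.0665] v=[-1.6677]
Step 7: x=[5.7906] v=[-1.8391]
Step 8: x=[5.4957] v=[-1.9662]
Step 9: x=[5.1888] v=[-2.0459]
Step 10: x=[4.8774] v=[-2.0762]
Step 11: x=[4.5689] v=[-2.0565]
Step 12: x=[4.2708] v=[-1.9872]
Step 13: x=[3.9903] v=[-1.8700]
Step 14: x=[3.7341] v=[-1.7077]
Step 15: x=[3.5085] v=[-1.5043]
Step 16: x=[3.3188] v=[-1.2646]
Step 17: x=[3.1696] v=[-0.9944]
Step 18: x=[3.0646] v=[-0.7002]
Step 19: x=[3.0062] v=[-0.3892]
Step 20: x=[2.9959] v=[-0.0688]
Step 21: x=[3.0339] v=[0.2533]
First v>=0 after going negative at step 21, time=3.1500

Answer: 3.1500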